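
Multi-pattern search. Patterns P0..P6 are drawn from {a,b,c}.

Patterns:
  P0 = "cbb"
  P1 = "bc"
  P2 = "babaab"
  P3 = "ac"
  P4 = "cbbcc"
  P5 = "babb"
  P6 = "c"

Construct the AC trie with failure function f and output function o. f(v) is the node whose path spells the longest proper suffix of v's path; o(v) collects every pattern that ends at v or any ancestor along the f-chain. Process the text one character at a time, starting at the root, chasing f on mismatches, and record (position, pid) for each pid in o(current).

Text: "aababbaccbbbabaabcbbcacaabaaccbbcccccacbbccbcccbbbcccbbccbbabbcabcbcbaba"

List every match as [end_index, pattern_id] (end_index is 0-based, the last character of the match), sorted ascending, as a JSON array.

Build:
Trie (insert patterns):
  n0 'ε': a→11 b→4 c→1
  n1 'c': b→2  [P6 ends]
  n2 'cb': b→3
  n3 'cbb': c→13  [P0 ends]
  n4 'b': a→6 c→5
  n5 'bc': ·  [P1 ends]
  n6 'ba': b→7
  n7 'bab': a→8 b→15
  n8 'baba': a→9
  n9 'babaa': b→10
  n10 'babaab': ·  [P2 ends]
  n11 'a': c→12
  n12 'ac': ·  [P3 ends]
  n13 'cbbc': c→14
  n14 'cbbcc': ·  [P4 ends]
  n15 'babb': ·  [P5 ends]

BFS fail/out derivation:
  fail(1) 'c': from fail(0)=0 chase 'c': 0 ⇒ 0;  out={6}∪out(0)={6}
  fail(4) 'b': from fail(0)=0 chase 'b': 0 ⇒ 0;  out=∅∪out(0)=∅
  fail(11) 'a': from fail(0)=0 chase 'a': 0 ⇒ 0;  out=∅∪out(0)=∅
  fail(2) 'cb': from fail(1)=0 chase 'b': 0 ⇒ 4;  out=∅∪out(4)=∅
  fail(5) 'bc': from fail(4)=0 chase 'c': 0 ⇒ 1;  out={1}∪out(1)={1,6}
  fail(6) 'ba': from fail(4)=0 chase 'a': 0 ⇒ 11;  out=∅∪out(11)=∅
  fail(12) 'ac': from fail(11)=0 chase 'c': 0 ⇒ 1;  out={3}∪out(1)={3,6}
  fail(3) 'cbb': from fail(2)=4 chase 'b': 4→0 ⇒ 4;  out={0}∪out(4)={0}
  fail(7) 'bab': from fail(6)=11 chase 'b': 11→0 ⇒ 4;  out=∅∪out(4)=∅
  fail(8) 'baba': from fail(7)=4 chase 'a': 4 ⇒ 6;  out=∅∪out(6)=∅
  fail(13) 'cbbc': from fail(3)=4 chase 'c': 4 ⇒ 5;  out=∅∪out(5)={1,6}
  fail(15) 'babb': from fail(7)=4 chase 'b': 4→0 ⇒ 4;  out={5}∪out(4)={5}
  fail(9) 'babaa': from fail(8)=6 chase 'a': 6→11→0 ⇒ 11;  out=∅∪out(11)=∅
  fail(14) 'cbbcc': from fail(13)=5 chase 'c': 5→1→0 ⇒ 1;  out={4}∪out(1)={4,6}
  fail(10) 'babaab': from fail(9)=11 chase 'b': 11→0 ⇒ 4;  out={2}∪out(4)={2}

Text stream:
[0] read 'a'  n0⇒n11
[1] read 'a'  n11⇒n11 (via fail)
[2] read 'b'  n11⇒n4 (via fail)
[3] read 'a'  n4⇒n6
[4] read 'b'  n6⇒n7
[5] read 'b'  n7⇒n15  emit P5@[2:5]
[6] read 'a'  n15⇒n6 (via fail)
[7] read 'c'  n6⇒n12 (via fail)  emit P3@[6:7],P6@[7:7]
[8] read 'c'  n12⇒n1 (via fail)  emit P6@[8:8]
[9] read 'b'  n1⇒n2
[10] read 'b'  n2⇒n3  emit P0@[8:10]
[11] read 'b'  n3⇒n4 (via fail)
[12] read 'a'  n4⇒n6
[13] read 'b'  n6⇒n7
[14] read 'a'  n7⇒n8
[15] read 'a'  n8⇒n9
[16] read 'b'  n9⇒n10  emit P2@[11:16]
[17] read 'c'  n10⇒n5 (via fail)  emit P1@[16:17],P6@[17:17]
[18] read 'b'  n5⇒n2 (via fail)
[19] read 'b'  n2⇒n3  emit P0@[17:19]
[20] read 'c'  n3⇒n13  emit P1@[19:20],P6@[20:20]
[21] read 'a'  n13⇒n11 (via fail)
[22] read 'c'  n11⇒n12  emit P3@[21:22],P6@[22:22]
[23] read 'a'  n12⇒n11 (via fail)
[24] read 'a'  n11⇒n11 (via fail)
[25] read 'b'  n11⇒n4 (via fail)
[26] read 'a'  n4⇒n6
[27] read 'a'  n6⇒n11 (via fail)
[28] read 'c'  n11⇒n12  emit P3@[27:28],P6@[28:28]
[29] read 'c'  n12⇒n1 (via fail)  emit P6@[29:29]
[30] read 'b'  n1⇒n2
[31] read 'b'  n2⇒n3  emit P0@[29:31]
[32] read 'c'  n3⇒n13  emit P1@[31:32],P6@[32:32]
[33] read 'c'  n13⇒n14  emit P4@[29:33],P6@[33:33]
[34] read 'c'  n14⇒n1 (via fail)  emit P6@[34:34]
[35] read 'c'  n1⇒n1 (via fail)  emit P6@[35:35]
[36] read 'c'  n1⇒n1 (via fail)  emit P6@[36:36]
[37] read 'a'  n1⇒n11 (via fail)
[38] read 'c'  n11⇒n12  emit P3@[37:38],P6@[38:38]
[39] read 'b'  n12⇒n2 (via fail)
[40] read 'b'  n2⇒n3  emit P0@[38:40]
[41] read 'c'  n3⇒n13  emit P1@[40:41],P6@[41:41]
[42] read 'c'  n13⇒n14  emit P4@[38:42],P6@[42:42]
[43] read 'b'  n14⇒n2 (via fail)
[44] read 'c'  n2⇒n5 (via fail)  emit P1@[43:44],P6@[44:44]
[45] read 'c'  n5⇒n1 (via fail)  emit P6@[45:45]
[46] read 'c'  n1⇒n1 (via fail)  emit P6@[46:46]
[47] read 'b'  n1⇒n2
[48] read 'b'  n2⇒n3  emit P0@[46:48]
[49] read 'b'  n3⇒n4 (via fail)
[50] read 'c'  n4⇒n5  emit P1@[49:50],P6@[50:50]
[51] read 'c'  n5⇒n1 (via fail)  emit P6@[51:51]
[52] read 'c'  n1⇒n1 (via fail)  emit P6@[52:52]
[53] read 'b'  n1⇒n2
[54] read 'b'  n2⇒n3  emit P0@[52:54]
[55] read 'c'  n3⇒n13  emit P1@[54:55],P6@[55:55]
[56] read 'c'  n13⇒n14  emit P4@[52:56],P6@[56:56]
[57] read 'b'  n14⇒n2 (via fail)
[58] read 'b'  n2⇒n3  emit P0@[56:58]
[59] read 'a'  n3⇒n6 (via fail)
[60] read 'b'  n6⇒n7
[61] read 'b'  n7⇒n15  emit P5@[58:61]
[62] read 'c'  n15⇒n5 (via fail)  emit P1@[61:62],P6@[62:62]
[63] read 'a'  n5⇒n11 (via fail)
[64] read 'b'  n11⇒n4 (via fail)
[65] read 'c'  n4⇒n5  emit P1@[64:65],P6@[65:65]
[66] read 'b'  n5⇒n2 (via fail)
[67] read 'c'  n2⇒n5 (via fail)  emit P1@[66:67],P6@[67:67]
[68] read 'b'  n5⇒n2 (via fail)
[69] read 'a'  n2⇒n6 (via fail)
[70] read 'b'  n6⇒n7
[71] read 'a'  n7⇒n8

Matches: [[5,5],[7,3],[7,6],[8,6],[10,0],[16,2],[17,1],[17,6],[19,0],[20,1],[20,6],[22,3],[22,6],[28,3],[28,6],[29,6],[31,0],[32,1],[32,6],[33,4],[33,6],[34,6],[35,6],[36,6],[38,3],[38,6],[40,0],[41,1],[41,6],[42,4],[42,6],[44,1],[44,6],[45,6],[46,6],[48,0],[50,1],[50,6],[51,6],[52,6],[54,0],[55,1],[55,6],[56,4],[56,6],[58,0],[61,5],[62,1],[62,6],[65,1],[65,6],[67,1],[67,6]]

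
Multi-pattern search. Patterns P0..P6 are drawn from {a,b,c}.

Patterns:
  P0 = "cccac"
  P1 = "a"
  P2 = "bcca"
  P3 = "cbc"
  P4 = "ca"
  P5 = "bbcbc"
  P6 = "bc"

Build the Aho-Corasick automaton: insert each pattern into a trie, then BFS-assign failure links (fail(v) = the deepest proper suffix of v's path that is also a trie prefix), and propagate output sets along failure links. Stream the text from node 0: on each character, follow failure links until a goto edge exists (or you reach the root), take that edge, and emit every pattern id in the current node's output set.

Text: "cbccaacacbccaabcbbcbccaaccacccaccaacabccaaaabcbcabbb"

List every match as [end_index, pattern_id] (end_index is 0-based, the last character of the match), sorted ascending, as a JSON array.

Build automaton:
Trie nodes:
  0='ε' goto a→6 b→7 c→1
  1='c' goto a→13 b→11 c→2
  2='cc' goto c→3
  3='ccc' goto a→4
  4='ccca' goto c→5
  5='cccac' goto ·  [P0 ends]
  6='a' goto ·  [P1 ends]
  7='b' goto b→14 c→8
  8='bc' goto c→9  [P6 ends]
  9='bcc' goto a→10
  10='bcca' goto ·  [P2 ends]
  11='cb' goto c→12
  12='cbc' goto ·  [P3 ends]
  13='ca' goto ·  [P4 ends]
  14='bb' goto c→15
  15='bbc' goto b→16
  16='bbcb' goto c→17
  17='bbcbc' goto ·  [P5 ends]

Failure links (BFS by depth):
  n1('c'): parent n0 fail=0; on 'c' 0 → fail=0;  out ∅∪∅=∅
  n6('a'): parent n0 fail=0; on 'a' 0 → fail=0;  out {1}∪∅={1}
  n7('b'): parent n0 fail=0; on 'b' 0 → fail=0;  out ∅∪∅=∅
  n2('cc'): parent n1 fail=0; on 'c' 0 → fail=1;  out ∅∪∅=∅
  n8('bc'): parent n7 fail=0; on 'c' 0 → fail=1;  out {6}∪∅={6}
  n11('cb'): parent n1 fail=0; on 'b' 0 → fail=7;  out ∅∪∅=∅
  n13('ca'): parent n1 fail=0; on 'a' 0 → fail=6;  out {4}∪{1}={1,4}
  n14('bb'): parent n7 fail=0; on 'b' 0 → fail=7;  out ∅∪∅=∅
  n3('ccc'): parent n2 fail=1; on 'c' 1 → fail=2;  out ∅∪∅=∅
  n9('bcc'): parent n8 fail=1; on 'c' 1 → fail=2;  out ∅∪∅=∅
  n12('cbc'): parent n11 fail=7; on 'c' 7 → fail=8;  out {3}∪{6}={3,6}
  n15('bbc'): parent n14 fail=7; on 'c' 7 → fail=8;  out ∅∪{6}={6}
  n4('ccca'): parent n3 fail=2; on 'a' 2→1 → fail=13;  out ∅∪{1,4}={1,4}
  n10('bcca'): parent n9 fail=2; on 'a' 2→1 → fail=13;  out {2}∪{1,4}={1,2,4}
  n16('bbcb'): parent n15 fail=8; on 'b' 8→1 → fail=11;  out ∅∪∅=∅
  n5('cccac'): parent n4 fail=13; on 'c' 13→6→0 → fail=1;  out {0}∪∅={0}
  n17('bbcbc'): parent n16 fail=11; on 'c' 11 → fail=12;  out {5}∪{3,6}={3,5,6}

Scan:
pos 0 'c': at 1
pos 1 'b': at 11
pos 2 'c': at 12  emit P3@[0:2],P6@[1:2]
pos 3 'c': at 9 ·f
pos 4 'a': at 10  emit P1@[4:4],P2@[1:4],P4@[3:4]
pos 5 'a': at 6 ·f  emit P1@[5:5]
pos 6 'c': at 1 ·f
pos 7 'a': at 13  emit P1@[7:7],P4@[6:7]
pos 8 'c': at 1 ·f
pos 9 'b': at 11
pos 10 'c': at 12  emit P3@[8:10],P6@[9:10]
pos 11 'c': at 9 ·f
pos 12 'a': at 10  emit P1@[12:12],P2@[9:12],P4@[11:12]
pos 13 'a': at 6 ·f  emit P1@[13:13]
pos 14 'b': at 7 ·f
pos 15 'c': at 8  emit P6@[14:15]
pos 16 'b': at 11 ·f
pos 17 'b': at 14 ·f
pos 18 'c': at 15  emit P6@[17:18]
pos 19 'b': at 16
pos 20 'c': at 17  emit P3@[18:20],P5@[16:20],P6@[19:20]
pos 21 'c': at 9 ·f
pos 22 'a': at 10  emit P1@[22:22],P2@[19:22],P4@[21:22]
pos 23 'a': at 6 ·f  emit P1@[23:23]
pos 24 'c': at 1 ·f
pos 25 'c': at 2
pos 26 'a': at 13 ·f  emit P1@[26:26],P4@[25:26]
pos 27 'c': at 1 ·f
pos 28 'c': at 2
pos 29 'c': at 3
pos 30 'a': at 4  emit P1@[30:30],P4@[29:30]
pos 31 'c': at 5  emit P0@[27:31]
pos 32 'c': at 2 ·f
pos 33 'a': at 13 ·f  emit P1@[33:33],P4@[32:33]
pos 34 'a': at 6 ·f  emit P1@[34:34]
pos 35 'c': at 1 ·f
pos 36 'a': at 13  emit P1@[36:36],P4@[35:36]
pos 37 'b': at 7 ·f
pos 38 'c': at 8  emit P6@[37:38]
pos 39 'c': at 9
pos 40 'a': at 10  emit P1@[40:40],P2@[37:40],P4@[39:40]
pos 41 'a': at 6 ·f  emit P1@[41:41]
pos 42 'a': at 6 ·f  emit P1@[42:42]
pos 43 'a': at 6 ·f  emit P1@[43:43]
pos 44 'b': at 7 ·f
pos 45 'c': at 8  emit P6@[44:45]
pos 46 'b': at 11 ·f
pos 47 'c': at 12  emit P3@[45:47],P6@[46:47]
pos 48 'a': at 13 ·f  emit P1@[48:48],P4@[47:48]
pos 49 'b': at 7 ·f
pos 50 'b': at 14
pos 51 'b': at 14 ·f

Matches: [[2,3],[2,6],[4,1],[4,2],[4,4],[5,1],[7,1],[7,4],[10,3],[10,6],[12,1],[12,2],[12,4],[13,1],[15,6],[18,6],[20,3],[20,5],[20,6],[22,1],[22,2],[22,4],[23,1],[26,1],[26,4],[30,1],[30,4],[31,0],[33,1],[33,4],[34,1],[36,1],[36,4],[38,6],[40,1],[40,2],[40,4],[41,1],[42,1],[43,1],[45,6],[47,3],[47,6],[48,1],[48,4]]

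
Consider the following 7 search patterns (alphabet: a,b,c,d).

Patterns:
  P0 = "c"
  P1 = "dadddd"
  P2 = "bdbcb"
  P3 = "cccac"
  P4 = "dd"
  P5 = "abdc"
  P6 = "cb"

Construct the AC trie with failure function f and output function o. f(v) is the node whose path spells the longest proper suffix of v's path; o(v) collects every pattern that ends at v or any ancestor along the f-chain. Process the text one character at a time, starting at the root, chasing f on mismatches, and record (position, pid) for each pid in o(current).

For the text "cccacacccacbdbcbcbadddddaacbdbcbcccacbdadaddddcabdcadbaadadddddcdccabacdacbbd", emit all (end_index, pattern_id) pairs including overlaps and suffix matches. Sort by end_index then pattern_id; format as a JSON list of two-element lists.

Construct AC machine:
Trie (insert patterns):
  0='ε' goto a→18 b→8 c→1 d→2
  1='c' goto b→22 c→13  ←P0
  2='d' goto a→3 d→17
  3='da' goto d→4
  4='dad' goto d→5
  5='dadd' goto d→6
  6='daddd' goto d→7
  7='dadddd' goto ·  ←P1
  8='b' goto d→9
  9='bd' goto b→10
  10='bdb' goto c→11
  11='bdbc' goto b→12
  12='bdbcb' goto ·  ←P2
  13='cc' goto c→14
  14='ccc' goto a→15
  15='ccca' goto c→16
  16='cccac' goto ·  ←P3
  17='dd' goto ·  ←P4
  18='a' goto b→19
  19='ab' goto d→20
  20='abd' goto c→21
  21='abdc' goto ·  ←P5
  22='cb' goto ·  ←P6

BFS fail/out derivation:
  fail(1) 'c': from fail(0)=0 chase 'c': 0 ⇒ 0;  out={0}∪out(0)={0}
  fail(2) 'd': from fail(0)=0 chase 'd': 0 ⇒ 0;  out=∅∪out(0)=∅
  fail(8) 'b': from fail(0)=0 chase 'b': 0 ⇒ 0;  out=∅∪out(0)=∅
  fail(18) 'a': from fail(0)=0 chase 'a': 0 ⇒ 0;  out=∅∪out(0)=∅
  fail(3) 'da': from fail(2)=0 chase 'a': 0 ⇒ 18;  out=∅∪out(18)=∅
  fail(9) 'bd': from fail(8)=0 chase 'd': 0 ⇒ 2;  out=∅∪out(2)=∅
  fail(13) 'cc': from fail(1)=0 chase 'c': 0 ⇒ 1;  out=∅∪out(1)={0}
  fail(17) 'dd': from fail(2)=0 chase 'd': 0 ⇒ 2;  out={4}∪out(2)={4}
  fail(19) 'ab': from fail(18)=0 chase 'b': 0 ⇒ 8;  out=∅∪out(8)=∅
  fail(22) 'cb': from fail(1)=0 chase 'b': 0 ⇒ 8;  out={6}∪out(8)={6}
  fail(4) 'dad': from fail(3)=18 chase 'd': 18→0 ⇒ 2;  out=∅∪out(2)=∅
  fail(10) 'bdb': from fail(9)=2 chase 'b': 2→0 ⇒ 8;  out=∅∪out(8)=∅
  fail(14) 'ccc': from fail(13)=1 chase 'c': 1 ⇒ 13;  out=∅∪out(13)={0}
  fail(20) 'abd': from fail(19)=8 chase 'd': 8 ⇒ 9;  out=∅∪out(9)=∅
  fail(5) 'dadd': from fail(4)=2 chase 'd': 2 ⇒ 17;  out=∅∪out(17)={4}
  fail(11) 'bdbc': from fail(10)=8 chase 'c': 8→0 ⇒ 1;  out=∅∪out(1)={0}
  fail(15) 'ccca': from fail(14)=13 chase 'a': 13→1→0 ⇒ 18;  out=∅∪out(18)=∅
  fail(21) 'abdc': from fail(20)=9 chase 'c': 9→2→0 ⇒ 1;  out={5}∪out(1)={0,5}
  fail(6) 'daddd': from fail(5)=17 chase 'd': 17→2 ⇒ 17;  out=∅∪out(17)={4}
  fail(12) 'bdbcb': from fail(11)=1 chase 'b': 1 ⇒ 22;  out={2}∪out(22)={2,6}
  fail(16) 'cccac': from fail(15)=18 chase 'c': 18→0 ⇒ 1;  out={3}∪out(1)={0,3}
  fail(7) 'dadddd': from fail(6)=17 chase 'd': 17→2 ⇒ 17;  out={1}∪out(17)={1,4}

Run:
[0] read 'c'  n0⇒n1  → match P0@[0:0]
[1] read 'c'  n1⇒n13  → match P0@[1:1]
[2] read 'c'  n13⇒n14  → match P0@[2:2]
[3] read 'a'  n14⇒n15
[4] read 'c'  n15⇒n16  → match P0@[4:4],P3@[0:4]
[5] read 'a'  n16⇒n18 (fail-walked)
[6] read 'c'  n18⇒n1 (fail-walked)  → match P0@[6:6]
[7] read 'c'  n1⇒n13  → match P0@[7:7]
[8] read 'c'  n13⇒n14  → match P0@[8:8]
[9] read 'a'  n14⇒n15
[10] read 'c'  n15⇒n16  → match P0@[10:10],P3@[6:10]
[11] read 'b'  n16⇒n22 (fail-walked)  → match P6@[10:11]
[12] read 'd'  n22⇒n9 (fail-walked)
[13] read 'b'  n9⇒n10
[14] read 'c'  n10⇒n11  → match P0@[14:14]
[15] read 'b'  n11⇒n12  → match P2@[11:15],P6@[14:15]
[16] read 'c'  n12⇒n1 (fail-walked)  → match P0@[16:16]
[17] read 'b'  n1⇒n22  → match P6@[16:17]
[18] read 'a'  n22⇒n18 (fail-walked)
[19] read 'd'  n18⇒n2 (fail-walked)
[20] read 'd'  n2⇒n17  → match P4@[19:20]
[21] read 'd'  n17⇒n17 (fail-walked)  → match P4@[20:21]
[22] read 'd'  n17⇒n17 (fail-walked)  → match P4@[21:22]
[23] read 'd'  n17⇒n17 (fail-walked)  → match P4@[22:23]
[24] read 'a'  n17⇒n3 (fail-walked)
[25] read 'a'  n3⇒n18 (fail-walked)
[26] read 'c'  n18⇒n1 (fail-walked)  → match P0@[26:26]
[27] read 'b'  n1⇒n22  → match P6@[26:27]
[28] read 'd'  n22⇒n9 (fail-walked)
[29] read 'b'  n9⇒n10
[30] read 'c'  n10⇒n11  → match P0@[30:30]
[31] read 'b'  n11⇒n12  → match P2@[27:31],P6@[30:31]
[32] read 'c'  n12⇒n1 (fail-walked)  → match P0@[32:32]
[33] read 'c'  n1⇒n13  → match P0@[33:33]
[34] read 'c'  n13⇒n14  → match P0@[34:34]
[35] read 'a'  n14⇒n15
[36] read 'c'  n15⇒n16  → match P0@[36:36],P3@[32:36]
[37] read 'b'  n16⇒n22 (fail-walked)  → match P6@[36:37]
[38] read 'd'  n22⇒n9 (fail-walked)
[39] read 'a'  n9⇒n3 (fail-walked)
[40] read 'd'  n3⇒n4
[41] read 'a'  n4⇒n3 (fail-walked)
[42] read 'd'  n3⇒n4
[43] read 'd'  n4⇒n5  → match P4@[42:43]
[44] read 'd'  n5⇒n6  → match P4@[43:44]
[45] read 'd'  n6⇒n7  → match P1@[40:45],P4@[44:45]
[46] read 'c'  n7⇒n1 (fail-walked)  → match P0@[46:46]
[47] read 'a'  n1⇒n18 (fail-walked)
[48] read 'b'  n18⇒n19
[49] read 'd'  n19⇒n20
[50] read 'c'  n20⇒n21  → match P0@[50:50],P5@[47:50]
[51] read 'a'  n21⇒n18 (fail-walked)
[52] read 'd'  n18⇒n2 (fail-walked)
[53] read 'b'  n2⇒n8 (fail-walked)
[54] read 'a'  n8⇒n18 (fail-walked)
[55] read 'a'  n18⇒n18 (fail-walked)
[56] read 'd'  n18⇒n2 (fail-walked)
[57] read 'a'  n2⇒n3
[58] read 'd'  n3⇒n4
[59] read 'd'  n4⇒n5  → match P4@[58:59]
[60] read 'd'  n5⇒n6  → match P4@[59:60]
[61] read 'd'  n6⇒n7  → match P1@[56:61],P4@[60:61]
[62] read 'd'  n7⇒n17 (fail-walked)  → match P4@[61:62]
[63] read 'c'  n17⇒n1 (fail-walked)  → match P0@[63:63]
[64] read 'd'  n1⇒n2 (fail-walked)
[65] read 'c'  n2⇒n1 (fail-walked)  → match P0@[65:65]
[66] read 'c'  n1⇒n13  → match P0@[66:66]
[67] read 'a'  n13⇒n18 (fail-walked)
[68] read 'b'  n18⇒n19
[69] read 'a'  n19⇒n18 (fail-walked)
[70] read 'c'  n18⇒n1 (fail-walked)  → match P0@[70:70]
[71] read 'd'  n1⇒n2 (fail-walked)
[72] read 'a'  n2⇒n3
[73] read 'c'  n3⇒n1 (fail-walked)  → match P0@[73:73]
[74] read 'b'  n1⇒n22  → match P6@[73:74]
[75] read 'b'  n22⇒n8 (fail-walked)
[76] read 'd'  n8⇒n9

Result: [[0,0],[1,0],[2,0],[4,0],[4,3],[6,0],[7,0],[8,0],[10,0],[10,3],[11,6],[14,0],[15,2],[15,6],[16,0],[17,6],[20,4],[21,4],[22,4],[23,4],[26,0],[27,6],[30,0],[31,2],[31,6],[32,0],[33,0],[34,0],[36,0],[36,3],[37,6],[43,4],[44,4],[45,1],[45,4],[46,0],[50,0],[50,5],[59,4],[60,4],[61,1],[61,4],[62,4],[63,0],[65,0],[66,0],[70,0],[73,0],[74,6]]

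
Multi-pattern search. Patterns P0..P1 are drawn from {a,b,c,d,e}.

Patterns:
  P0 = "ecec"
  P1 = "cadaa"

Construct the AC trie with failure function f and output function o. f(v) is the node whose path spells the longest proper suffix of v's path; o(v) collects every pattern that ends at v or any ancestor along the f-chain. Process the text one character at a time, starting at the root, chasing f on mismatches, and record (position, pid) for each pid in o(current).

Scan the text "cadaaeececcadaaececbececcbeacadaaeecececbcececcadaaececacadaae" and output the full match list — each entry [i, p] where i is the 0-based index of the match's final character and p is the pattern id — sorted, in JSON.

Build:
Trie nodes:
  n0 'ε': c→5 e→1
  n1 'e': c→2
  n2 'ec': e→3
  n3 'ece': c→4
  n4 'ecec': ·  [P0 ends]
  n5 'c': a→6
  n6 'ca': d→7
  n7 'cad': a→8
  n8 'cada': a→9
  n9 'cadaa': ·  [P1 ends]

Failure links (BFS by depth):
  fail(1) 'e': from fail(0)=0 chase 'e': 0 ⇒ 0;  out=∅∪out(0)=∅
  fail(5) 'c': from fail(0)=0 chase 'c': 0 ⇒ 0;  out=∅∪out(0)=∅
  fail(2) 'ec': from fail(1)=0 chase 'c': 0 ⇒ 5;  out=∅∪out(5)=∅
  fail(6) 'ca': from fail(5)=0 chase 'a': 0 ⇒ 0;  out=∅∪out(0)=∅
  fail(3) 'ece': from fail(2)=5 chase 'e': 5→0 ⇒ 1;  out=∅∪out(1)=∅
  fail(7) 'cad': from fail(6)=0 chase 'd': 0 ⇒ 0;  out=∅∪out(0)=∅
  fail(4) 'ecec': from fail(3)=1 chase 'c': 1 ⇒ 2;  out={0}∪out(2)={0}
  fail(8) 'cada': from fail(7)=0 chase 'a': 0 ⇒ 0;  out=∅∪out(0)=∅
  fail(9) 'cadaa': from fail(8)=0 chase 'a': 0 ⇒ 0;  out={1}∪out(0)={1}

Text stream:
[0] read 'c'  n0⇒n5
[1] read 'a'  n5⇒n6
[2] read 'd'  n6⇒n7
[3] read 'a'  n7⇒n8
[4] read 'a'  n8⇒n9  emit P1@[0:4]
[5] read 'e'  n9⇒n1 (via fail)
[6] read 'e'  n1⇒n1 (via fail)
[7] read 'c'  n1⇒n2
[8] read 'e'  n2⇒n3
[9] read 'c'  n3⇒n4  emit P0@[6:9]
[10] read 'c'  n4⇒n5 (via fail)
[11] read 'a'  n5⇒n6
[12] read 'd'  n6⇒n7
[13] read 'a'  n7⇒n8
[14] read 'a'  n8⇒n9  emit P1@[10:14]
[15] read 'e'  n9⇒n1 (via fail)
[16] read 'c'  n1⇒n2
[17] read 'e'  n2⇒n3
[18] read 'c'  n3⇒n4  emit P0@[15:18]
[19] read 'b'  n4⇒n0 (via fail)
[20] read 'e'  n0⇒n1
[21] read 'c'  n1⇒n2
[22] read 'e'  n2⇒n3
[23] read 'c'  n3⇒n4  emit P0@[20:23]
[24] read 'c'  n4⇒n5 (via fail)
[25] read 'b'  n5⇒n0 (via fail)
[26] read 'e'  n0⇒n1
[27] read 'a'  n1⇒n0 (via fail)
[28] read 'c'  n0⇒n5
[29] read 'a'  n5⇒n6
[30] read 'd'  n6⇒n7
[31] read 'a'  n7⇒n8
[32] read 'a'  n8⇒n9  emit P1@[28:32]
[33] read 'e'  n9⇒n1 (via fail)
[34] read 'e'  n1⇒n1 (via fail)
[35] read 'c'  n1⇒n2
[36] read 'e'  n2⇒n3
[37] read 'c'  n3⇒n4  emit P0@[34:37]
[38] read 'e'  n4⇒n3 (via fail)
[39] read 'c'  n3⇒n4  emit P0@[36:39]
[40] read 'b'  n4⇒n0 (via fail)
[41] read 'c'  n0⇒n5
[42] read 'e'  n5⇒n1 (via fail)
[43] read 'c'  n1⇒n2
[44] read 'e'  n2⇒n3
[45] read 'c'  n3⇒n4  emit P0@[42:45]
[46] read 'c'  n4⇒n5 (via fail)
[47] read 'a'  n5⇒n6
[48] read 'd'  n6⇒n7
[49] read 'a'  n7⇒n8
[50] read 'a'  n8⇒n9  emit P1@[46:50]
[51] read 'e'  n9⇒n1 (via fail)
[52] read 'c'  n1⇒n2
[53] read 'e'  n2⇒n3
[54] read 'c'  n3⇒n4  emit P0@[51:54]
[55] read 'a'  n4⇒n6 (via fail)
[56] read 'c'  n6⇒n5 (via fail)
[57] read 'a'  n5⇒n6
[58] read 'd'  n6⇒n7
[59] read 'a'  n7⇒n8
[60] read 'a'  n8⇒n9  emit P1@[56:60]
[61] read 'e'  n9⇒n1 (via fail)

Matches: [[4,1],[9,0],[14,1],[18,0],[23,0],[32,1],[37,0],[39,0],[45,0],[50,1],[54,0],[60,1]]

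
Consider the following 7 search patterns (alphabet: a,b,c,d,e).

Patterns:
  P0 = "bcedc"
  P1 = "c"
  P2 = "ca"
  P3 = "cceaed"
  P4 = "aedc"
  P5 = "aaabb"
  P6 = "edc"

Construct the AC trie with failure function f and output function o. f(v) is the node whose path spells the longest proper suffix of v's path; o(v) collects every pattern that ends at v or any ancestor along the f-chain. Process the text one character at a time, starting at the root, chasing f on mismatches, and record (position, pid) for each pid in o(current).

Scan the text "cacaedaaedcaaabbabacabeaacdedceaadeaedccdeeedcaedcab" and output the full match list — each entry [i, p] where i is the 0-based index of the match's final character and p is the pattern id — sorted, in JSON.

Build:
Trie (insert patterns):
  n0 'ε': a→13 b→1 c→6 e→21
  n1 'b': c→2
  n2 'bc': e→3
  n3 'bce': d→4
  n4 'bced': c→5
  n5 'bcedc': ·  ←P0
  n6 'c': a→7 c→8  ←P1
  n7 'ca': ·  ←P2
  n8 'cc': e→9
  n9 'cce': a→10
  n10 'ccea': e→11
  n11 'cceae': d→12
  n12 'cceaed': ·  ←P3
  n13 'a': a→17 e→14
  n14 'ae': d→15
  n15 'aed': c→16
  n16 'aedc': ·  ←P4
  n17 'aa': a→18
  n18 'aaa': b→19
  n19 'aaab': b→20
  n20 'aaabb': ·  ←P5
  n21 'e': d→22
  n22 'ed': c→23
  n23 'edc': ·  ←P6

BFS fail/out derivation:
  n1('b'): parent n0 fail=0; on 'b' 0 → fail=0;  out ∅∪∅=∅
  n6('c'): parent n0 fail=0; on 'c' 0 → fail=0;  out {1}∪∅={1}
  n13('a'): parent n0 fail=0; on 'a' 0 → fail=0;  out ∅∪∅=∅
  n21('e'): parent n0 fail=0; on 'e' 0 → fail=0;  out ∅∪∅=∅
  n2('bc'): parent n1 fail=0; on 'c' 0 → fail=6;  out ∅∪{1}={1}
  n7('ca'): parent n6 fail=0; on 'a' 0 → fail=13;  out {2}∪∅={2}
  n8('cc'): parent n6 fail=0; on 'c' 0 → fail=6;  out ∅∪{1}={1}
  n14('ae'): parent n13 fail=0; on 'e' 0 → fail=21;  out ∅∪∅=∅
  n17('aa'): parent n13 fail=0; on 'a' 0 → fail=13;  out ∅∪∅=∅
  n22('ed'): parent n21 fail=0; on 'd' 0 → fail=0;  out ∅∪∅=∅
  n3('bce'): parent n2 fail=6; on 'e' 6→0 → fail=21;  out ∅∪∅=∅
  n9('cce'): parent n8 fail=6; on 'e' 6→0 → fail=21;  out ∅∪∅=∅
  n15('aed'): parent n14 fail=21; on 'd' 21 → fail=22;  out ∅∪∅=∅
  n18('aaa'): parent n17 fail=13; on 'a' 13 → fail=17;  out ∅∪∅=∅
  n23('edc'): parent n22 fail=0; on 'c' 0 → fail=6;  out {6}∪{1}={1,6}
  n4('bced'): parent n3 fail=21; on 'd' 21 → fail=22;  out ∅∪∅=∅
  n10('ccea'): parent n9 fail=21; on 'a' 21→0 → fail=13;  out ∅∪∅=∅
  n16('aedc'): parent n15 fail=22; on 'c' 22 → fail=23;  out {4}∪{1,6}={1,4,6}
  n19('aaab'): parent n18 fail=17; on 'b' 17→13→0 → fail=1;  out ∅∪∅=∅
  n5('bcedc'): parent n4 fail=22; on 'c' 22 → fail=23;  out {0}∪{1,6}={0,1,6}
  n11('cceae'): parent n10 fail=13; on 'e' 13 → fail=14;  out ∅∪∅=∅
  n20('aaabb'): parent n19 fail=1; on 'b' 1→0 → fail=1;  out {5}∪∅={5}
  n12('cceaed'): parent n11 fail=14; on 'd' 14 → fail=15;  out {3}∪∅={3}

Scan:
pos 0 'c': at 6  emit P1@[0:0]
pos 1 'a': at 7  emit P2@[0:1]
pos 2 'c': at 6 (via fail)  emit P1@[2:2]
pos 3 'a': at 7  emit P2@[2:3]
pos 4 'e': at 14 (via fail)
pos 5 'd': at 15
pos 6 'a': at 13 (via fail)
pos 7 'a': at 17
pos 8 'e': at 14 (via fail)
pos 9 'd': at 15
pos 10 'c': at 16  emit P1@[10:10],P4@[7:10],P6@[8:10]
pos 11 'a': at 7 (via fail)  emit P2@[10:11]
pos 12 'a': at 17 (via fail)
pos 13 'a': at 18
pos 14 'b': at 19
pos 15 'b': at 20  emit P5@[11:15]
pos 16 'a': at 13 (via fail)
pos 17 'b': at 1 (via fail)
pos 18 'a': at 13 (via fail)
pos 19 'c': at 6 (via fail)  emit P1@[19:19]
pos 20 'a': at 7  emit P2@[19:20]
pos 21 'b': at 1 (via fail)
pos 22 'e': at 21 (via fail)
pos 23 'a': at 13 (via fail)
pos 24 'a': at 17
pos 25 'c': at 6 (via fail)  emit P1@[25:25]
pos 26 'd': at 0 (via fail)
pos 27 'e': at 21
pos 28 'd': at 22
pos 29 'c': at 23  emit P1@[29:29],P6@[27:29]
pos 30 'e': at 21 (via fail)
pos 31 'a': at 13 (via fail)
pos 32 'a': at 17
pos 33 'd': at 0 (via fail)
pos 34 'e': at 21
pos 35 'a': at 13 (via fail)
pos 36 'e': at 14
pos 37 'd': at 15
pos 38 'c': at 16  emit P1@[38:38],P4@[35:38],P6@[36:38]
pos 39 'c': at 8 (via fail)  emit P1@[39:39]
pos 40 'd': at 0 (via fail)
pos 41 'e': at 21
pos 42 'e': at 21 (via fail)
pos 43 'e': at 21 (via fail)
pos 44 'd': at 22
pos 45 'c': at 23  emit P1@[45:45],P6@[43:45]
pos 46 'a': at 7 (via fail)  emit P2@[45:46]
pos 47 'e': at 14 (via fail)
pos 48 'd': at 15
pos 49 'c': at 16  emit P1@[49:49],P4@[46:49],P6@[47:49]
pos 50 'a': at 7 (via fail)  emit P2@[49:50]
pos 51 'b': at 1 (via fail)

All matches (sorted): [[0,1],[1,2],[2,1],[3,2],[10,1],[10,4],[10,6],[11,2],[15,5],[19,1],[20,2],[25,1],[29,1],[29,6],[38,1],[38,4],[38,6],[39,1],[45,1],[45,6],[46,2],[49,1],[49,4],[49,6],[50,2]]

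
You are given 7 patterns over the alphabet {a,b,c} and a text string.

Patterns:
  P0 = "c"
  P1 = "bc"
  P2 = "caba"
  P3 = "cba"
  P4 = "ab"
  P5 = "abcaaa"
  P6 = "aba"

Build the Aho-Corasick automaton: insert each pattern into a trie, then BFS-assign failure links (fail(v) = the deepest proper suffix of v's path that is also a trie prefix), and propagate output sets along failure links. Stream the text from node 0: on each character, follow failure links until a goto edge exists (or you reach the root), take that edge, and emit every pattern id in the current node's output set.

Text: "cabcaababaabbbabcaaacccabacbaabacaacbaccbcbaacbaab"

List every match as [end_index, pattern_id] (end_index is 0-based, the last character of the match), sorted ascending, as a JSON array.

Build:
Trie nodes:
  0='ε' goto a→9 b→2 c→1
  1='c' goto a→4 b→7  [P0 ends]
  2='b' goto c→3
  3='bc' goto ·  [P1 ends]
  4='ca' goto b→5
  5='cab' goto a→6
  6='caba' goto ·  [P2 ends]
  7='cb' goto a→8
  8='cba' goto ·  [P3 ends]
  9='a' goto b→10
  10='ab' goto a→15 c→11  [P4 ends]
  11='abc' goto a→12
  12='abca' goto a→13
  13='abcaa' goto a→14
  14='abcaaa' goto ·  [P5 ends]
  15='aba' goto ·  [P6 ends]

Failure links (BFS by depth):
  fail(1) 'c': from fail(0)=0 chase 'c': 0 ⇒ 0;  out={0}∪out(0)={0}
  fail(2) 'b': from fail(0)=0 chase 'b': 0 ⇒ 0;  out=∅∪out(0)=∅
  fail(9) 'a': from fail(0)=0 chase 'a': 0 ⇒ 0;  out=∅∪out(0)=∅
  fail(3) 'bc': from fail(2)=0 chase 'c': 0 ⇒ 1;  out={1}∪out(1)={0,1}
  fail(4) 'ca': from fail(1)=0 chase 'a': 0 ⇒ 9;  out=∅∪out(9)=∅
  fail(7) 'cb': from fail(1)=0 chase 'b': 0 ⇒ 2;  out=∅∪out(2)=∅
  fail(10) 'ab': from fail(9)=0 chase 'b': 0 ⇒ 2;  out={4}∪out(2)={4}
  fail(5) 'cab': from fail(4)=9 chase 'b': 9 ⇒ 10;  out=∅∪out(10)={4}
  fail(8) 'cba': from fail(7)=2 chase 'a': 2→0 ⇒ 9;  out={3}∪out(9)={3}
  fail(11) 'abc': from fail(10)=2 chase 'c': 2 ⇒ 3;  out=∅∪out(3)={0,1}
  fail(15) 'aba': from fail(10)=2 chase 'a': 2→0 ⇒ 9;  out={6}∪out(9)={6}
  fail(6) 'caba': from fail(5)=10 chase 'a': 10 ⇒ 15;  out={2}∪out(15)={2,6}
  fail(12) 'abca': from fail(11)=3 chase 'a': 3→1 ⇒ 4;  out=∅∪out(4)=∅
  fail(13) 'abcaa': from fail(12)=4 chase 'a': 4→9→0 ⇒ 9;  out=∅∪out(9)=∅
  fail(14) 'abcaaa': from fail(13)=9 chase 'a': 9→0 ⇒ 9;  out={5}∪out(9)={5}

Run:
[0] read 'c'  n0⇒n1  → match P0@[0:0]
[1] read 'a'  n1⇒n4
[2] read 'b'  n4⇒n5  → match P4@[1:2]
[3] read 'c'  n5⇒n11 (via fail)  → match P0@[3:3],P1@[2:3]
[4] read 'a'  n11⇒n12
[5] read 'a'  n12⇒n13
[6] read 'b'  n13⇒n10 (via fail)  → match P4@[5:6]
[7] read 'a'  n10⇒n15  → match P6@[5:7]
[8] read 'b'  n15⇒n10 (via fail)  → match P4@[7:8]
[9] read 'a'  n10⇒n15  → match P6@[7:9]
[10] read 'a'  n15⇒n9 (via fail)
[11] read 'b'  n9⇒n10  → match P4@[10:11]
[12] read 'b'  n10⇒n2 (via fail)
[13] read 'b'  n2⇒n2 (via fail)
[14] read 'a'  n2⇒n9 (via fail)
[15] read 'b'  n9⇒n10  → match P4@[14:15]
[16] read 'c'  n10⇒n11  → match P0@[16:16],P1@[15:16]
[17] read 'a'  n11⇒n12
[18] read 'a'  n12⇒n13
[19] read 'a'  n13⇒n14  → match P5@[14:19]
[20] read 'c'  n14⇒n1 (via fail)  → match P0@[20:20]
[21] read 'c'  n1⇒n1 (via fail)  → match P0@[21:21]
[22] read 'c'  n1⇒n1 (via fail)  → match P0@[22:22]
[23] read 'a'  n1⇒n4
[24] read 'b'  n4⇒n5  → match P4@[23:24]
[25] read 'a'  n5⇒n6  → match P2@[22:25],P6@[23:25]
[26] read 'c'  n6⇒n1 (via fail)  → match P0@[26:26]
[27] read 'b'  n1⇒n7
[28] read 'a'  n7⇒n8  → match P3@[26:28]
[29] read 'a'  n8⇒n9 (via fail)
[30] read 'b'  n9⇒n10  → match P4@[29:30]
[31] read 'a'  n10⇒n15  → match P6@[29:31]
[32] read 'c'  n15⇒n1 (via fail)  → match P0@[32:32]
[33] read 'a'  n1⇒n4
[34] read 'a'  n4⇒n9 (via fail)
[35] read 'c'  n9⇒n1 (via fail)  → match P0@[35:35]
[36] read 'b'  n1⇒n7
[37] read 'a'  n7⇒n8  → match P3@[35:37]
[38] read 'c'  n8⇒n1 (via fail)  → match P0@[38:38]
[39] read 'c'  n1⇒n1 (via fail)  → match P0@[39:39]
[40] read 'b'  n1⇒n7
[41] read 'c'  n7⇒n3 (via fail)  → match P0@[41:41],P1@[40:41]
[42] read 'b'  n3⇒n7 (via fail)
[43] read 'a'  n7⇒n8  → match P3@[41:43]
[44] read 'a'  n8⇒n9 (via fail)
[45] read 'c'  n9⇒n1 (via fail)  → match P0@[45:45]
[46] read 'b'  n1⇒n7
[47] read 'a'  n7⇒n8  → match P3@[45:47]
[48] read 'a'  n8⇒n9 (via fail)
[49] read 'b'  n9⇒n10  → match P4@[48:49]

Matches: [[0,0],[2,4],[3,0],[3,1],[6,4],[7,6],[8,4],[9,6],[11,4],[15,4],[16,0],[16,1],[19,5],[20,0],[21,0],[22,0],[24,4],[25,2],[25,6],[26,0],[28,3],[30,4],[31,6],[32,0],[35,0],[37,3],[38,0],[39,0],[41,0],[41,1],[43,3],[45,0],[47,3],[49,4]]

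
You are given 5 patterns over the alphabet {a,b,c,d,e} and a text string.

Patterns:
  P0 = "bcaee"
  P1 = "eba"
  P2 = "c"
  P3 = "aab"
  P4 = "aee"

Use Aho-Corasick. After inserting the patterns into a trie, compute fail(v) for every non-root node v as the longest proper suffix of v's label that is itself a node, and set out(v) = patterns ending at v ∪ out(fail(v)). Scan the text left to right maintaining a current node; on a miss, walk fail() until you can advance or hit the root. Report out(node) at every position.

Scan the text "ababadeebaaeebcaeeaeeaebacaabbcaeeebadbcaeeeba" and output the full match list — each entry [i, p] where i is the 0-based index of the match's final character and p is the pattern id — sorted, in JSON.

Build automaton:
Trie nodes:
  0='ε' goto a→10 b→1 c→9 e→6
  1='b' goto c→2
  2='bc' goto a→3
  3='bca' goto e→4
  4='bcae' goto e→5
  5='bcaee' goto ·  [P0 ends]
  6='e' goto b→7
  7='eb' goto a→8
  8='eba' goto ·  [P1 ends]
  9='c' goto ·  [P2 ends]
  10='a' goto a→11 e→13
  11='aa' goto b→12
  12='aab' goto ·  [P3 ends]
  13='ae' goto e→14
  14='aee' goto ·  [P4 ends]

Failure links (BFS by depth):
  fail(1) 'b': from fail(0)=0 chase 'b': 0 ⇒ 0;  out=∅∪out(0)=∅
  fail(6) 'e': from fail(0)=0 chase 'e': 0 ⇒ 0;  out=∅∪out(0)=∅
  fail(9) 'c': from fail(0)=0 chase 'c': 0 ⇒ 0;  out={2}∪out(0)={2}
  fail(10) 'a': from fail(0)=0 chase 'a': 0 ⇒ 0;  out=∅∪out(0)=∅
  fail(2) 'bc': from fail(1)=0 chase 'c': 0 ⇒ 9;  out=∅∪out(9)={2}
  fail(7) 'eb': from fail(6)=0 chase 'b': 0 ⇒ 1;  out=∅∪out(1)=∅
  fail(11) 'aa': from fail(10)=0 chase 'a': 0 ⇒ 10;  out=∅∪out(10)=∅
  fail(13) 'ae': from fail(10)=0 chase 'e': 0 ⇒ 6;  out=∅∪out(6)=∅
  fail(3) 'bca': from fail(2)=9 chase 'a': 9→0 ⇒ 10;  out=∅∪out(10)=∅
  fail(8) 'eba': from fail(7)=1 chase 'a': 1→0 ⇒ 10;  out={1}∪out(10)={1}
  fail(12) 'aab': from fail(11)=10 chase 'b': 10→0 ⇒ 1;  out={3}∪out(1)={3}
  fail(14) 'aee': from fail(13)=6 chase 'e': 6→0 ⇒ 6;  out={4}∪out(6)={4}
  fail(4) 'bcae': from fail(3)=10 chase 'e': 10 ⇒ 13;  out=∅∪out(13)=∅
  fail(5) 'bcaee': from fail(4)=13 chase 'e': 13 ⇒ 14;  out={0}∪out(14)={0,4}

Run:
pos 0 'a': at 10
pos 1 'b': at 1 ·f
pos 2 'a': at 10 ·f
pos 3 'b': at 1 ·f
pos 4 'a': at 10 ·f
pos 5 'd': at 0 ·f
pos 6 'e': at 6
pos 7 'e': at 6 ·f
pos 8 'b': at 7
pos 9 'a': at 8  → match P1@[7:9]
pos 10 'a': at 11 ·f
pos 11 'e': at 13 ·f
pos 12 'e': at 14  → match P4@[10:12]
pos 13 'b': at 7 ·f
pos 14 'c': at 2 ·f  → match P2@[14:14]
pos 15 'a': at 3
pos 16 'e': at 4
pos 17 'e': at 5  → match P0@[13:17],P4@[15:17]
pos 18 'a': at 10 ·f
pos 19 'e': at 13
pos 20 'e': at 14  → match P4@[18:20]
pos 21 'a': at 10 ·f
pos 22 'e': at 13
pos 23 'b': at 7 ·f
pos 24 'a': at 8  → match P1@[22:24]
pos 25 'c': at 9 ·f  → match P2@[25:25]
pos 26 'a': at 10 ·f
pos 27 'a': at 11
pos 28 'b': at 12  → match P3@[26:28]
pos 29 'b': at 1 ·f
pos 30 'c': at 2  → match P2@[30:30]
pos 31 'a': at 3
pos 32 'e': at 4
pos 33 'e': at 5  → match P0@[29:33],P4@[31:33]
pos 34 'e': at 6 ·f
pos 35 'b': at 7
pos 36 'a': at 8  → match P1@[34:36]
pos 37 'd': at 0 ·f
pos 38 'b': at 1
pos 39 'c': at 2  → match P2@[39:39]
pos 40 'a': at 3
pos 41 'e': at 4
pos 42 'e': at 5  → match P0@[38:42],P4@[40:42]
pos 43 'e': at 6 ·f
pos 44 'b': at 7
pos 45 'a': at 8  → match P1@[43:45]

Result: [[9,1],[12,4],[14,2],[17,0],[17,4],[20,4],[24,1],[25,2],[28,3],[30,2],[33,0],[33,4],[36,1],[39,2],[42,0],[42,4],[45,1]]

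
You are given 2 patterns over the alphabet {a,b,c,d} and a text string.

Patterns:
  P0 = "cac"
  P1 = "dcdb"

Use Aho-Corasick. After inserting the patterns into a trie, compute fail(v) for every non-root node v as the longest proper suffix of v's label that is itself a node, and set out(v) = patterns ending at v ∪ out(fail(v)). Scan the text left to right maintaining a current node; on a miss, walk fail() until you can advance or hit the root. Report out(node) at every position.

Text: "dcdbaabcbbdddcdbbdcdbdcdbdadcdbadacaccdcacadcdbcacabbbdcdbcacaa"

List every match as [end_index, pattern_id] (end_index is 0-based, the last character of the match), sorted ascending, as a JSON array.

Build:
Trie nodes:
  n0 'ε': c→1 d→4
  n1 'c': a→2
  n2 'ca': c→3
  n3 'cac': ·  [P0 ends]
  n4 'd': c→5
  n5 'dc': d→6
  n6 'dcd': b→7
  n7 'dcdb': ·  [P1 ends]

Failure links (BFS by depth):
  fail(1) 'c': from fail(0)=0 chase 'c': 0 ⇒ 0;  out=∅∪out(0)=∅
  fail(4) 'd': from fail(0)=0 chase 'd': 0 ⇒ 0;  out=∅∪out(0)=∅
  fail(2) 'ca': from fail(1)=0 chase 'a': 0 ⇒ 0;  out=∅∪out(0)=∅
  fail(5) 'dc': from fail(4)=0 chase 'c': 0 ⇒ 1;  out=∅∪out(1)=∅
  fail(3) 'cac': from fail(2)=0 chase 'c': 0 ⇒ 1;  out={0}∪out(1)={0}
  fail(6) 'dcd': from fail(5)=1 chase 'd': 1→0 ⇒ 4;  out=∅∪out(4)=∅
  fail(7) 'dcdb': from fail(6)=4 chase 'b': 4→0 ⇒ 0;  out={1}∪out(0)={1}

Run:
i=0 'd': node 0→4
i=1 'c': node 4→5
i=2 'd': node 5→6
i=3 'b': node 6→7  → match P1@[0:3]
i=4 'a': node 7→0 (fail-walked)
i=5 'a': node 0→0
i=6 'b': node 0→0
i=7 'c': node 0→1
i=8 'b': node 1→0 (fail-walked)
i=9 'b': node 0→0
i=10 'd': node 0→4
i=11 'd': node 4→4 (fail-walked)
i=12 'd': node 4→4 (fail-walked)
i=13 'c': node 4→5
i=14 'd': node 5→6
i=15 'b': node 6→7  → match P1@[12:15]
i=16 'b': node 7→0 (fail-walked)
i=17 'd': node 0→4
i=18 'c': node 4→5
i=19 'd': node 5→6
i=20 'b': node 6→7  → match P1@[17:20]
i=21 'd': node 7→4 (fail-walked)
i=22 'c': node 4→5
i=23 'd': node 5→6
i=24 'b': node 6→7  → match P1@[21:24]
i=25 'd': node 7→4 (fail-walked)
i=26 'a': node 4→0 (fail-walked)
i=27 'd': node 0→4
i=28 'c': node 4→5
i=29 'd': node 5→6
i=30 'b': node 6→7  → match P1@[27:30]
i=31 'a': node 7→0 (fail-walked)
i=32 'd': node 0→4
i=33 'a': node 4→0 (fail-walked)
i=34 'c': node 0→1
i=35 'a': node 1→2
i=36 'c': node 2→3  → match P0@[34:36]
i=37 'c': node 3→1 (fail-walked)
i=38 'd': node 1→4 (fail-walked)
i=39 'c': node 4→5
i=40 'a': node 5→2 (fail-walked)
i=41 'c': node 2→3  → match P0@[39:41]
i=42 'a': node 3→2 (fail-walked)
i=43 'd': node 2→4 (fail-walked)
i=44 'c': node 4→5
i=45 'd': node 5→6
i=46 'b': node 6→7  → match P1@[43:46]
i=47 'c': node 7→1 (fail-walked)
i=48 'a': node 1→2
i=49 'c': node 2→3  → match P0@[47:49]
i=50 'a': node 3→2 (fail-walked)
i=51 'b': node 2→0 (fail-walked)
i=52 'b': node 0→0
i=53 'b': node 0→0
i=54 'd': node 0→4
i=55 'c': node 4→5
i=56 'd': node 5→6
i=57 'b': node 6→7  → match P1@[54:57]
i=58 'c': node 7→1 (fail-walked)
i=59 'a': node 1→2
i=60 'c': node 2→3  → match P0@[58:60]
i=61 'a': node 3→2 (fail-walked)
i=62 'a': node 2→0 (fail-walked)

Matches: [[3,1],[15,1],[20,1],[24,1],[30,1],[36,0],[41,0],[46,1],[49,0],[57,1],[60,0]]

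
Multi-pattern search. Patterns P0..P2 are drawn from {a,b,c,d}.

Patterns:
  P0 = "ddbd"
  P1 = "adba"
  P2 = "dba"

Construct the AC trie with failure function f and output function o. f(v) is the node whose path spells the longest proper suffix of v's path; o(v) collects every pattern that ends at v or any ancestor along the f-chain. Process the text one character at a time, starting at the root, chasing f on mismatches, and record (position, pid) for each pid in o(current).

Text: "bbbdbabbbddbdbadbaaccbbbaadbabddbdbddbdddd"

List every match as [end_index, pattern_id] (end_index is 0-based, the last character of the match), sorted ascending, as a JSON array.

Build:
Trie nodes:
  n0 'ε': a→5 d→1
  n1 'd': b→9 d→2
  n2 'dd': b→3
  n3 'ddb': d→4
  n4 'ddbd': ·  [P0 ends]
  n5 'a': d→6
  n6 'ad': b→7
  n7 'adb': a→8
  n8 'adba': ·  [P1 ends]
  n9 'db': a→10
  n10 'dba': ·  [P2 ends]

Failure links (BFS by depth):
  n1('d'): parent n0 fail=0; on 'd' 0 → fail=0;  out ∅∪∅=∅
  n5('a'): parent n0 fail=0; on 'a' 0 → fail=0;  out ∅∪∅=∅
  n2('dd'): parent n1 fail=0; on 'd' 0 → fail=1;  out ∅∪∅=∅
  n6('ad'): parent n5 fail=0; on 'd' 0 → fail=1;  out ∅∪∅=∅
  n9('db'): parent n1 fail=0; on 'b' 0 → fail=0;  out ∅∪∅=∅
  n3('ddb'): parent n2 fail=1; on 'b' 1 → fail=9;  out ∅∪∅=∅
  n7('adb'): parent n6 fail=1; on 'b' 1 → fail=9;  out ∅∪∅=∅
  n10('dba'): parent n9 fail=0; on 'a' 0 → fail=5;  out {2}∪∅={2}
  n4('ddbd'): parent n3 fail=9; on 'd' 9→0 → fail=1;  out {0}∪∅={0}
  n8('adba'): parent n7 fail=9; on 'a' 9 → fail=10;  out {1}∪{2}={1,2}

Scan:
[0] read 'b'  n0⇒n0
[1] read 'b'  n0⇒n0
[2] read 'b'  n0⇒n0
[3] read 'd'  n0⇒n1
[4] read 'b'  n1⇒n9
[5] read 'a'  n9⇒n10  ** P2@[3:5]
[6] read 'b'  n10⇒n0 (via fail)
[7] read 'b'  n0⇒n0
[8] read 'b'  n0⇒n0
[9] read 'd'  n0⇒n1
[10] read 'd'  n1⇒n2
[11] read 'b'  n2⇒n3
[12] read 'd'  n3⇒n4  ** P0@[9:12]
[13] read 'b'  n4⇒n9 (via fail)
[14] read 'a'  n9⇒n10  ** P2@[12:14]
[15] read 'd'  n10⇒n6 (via fail)
[16] read 'b'  n6⇒n7
[17] read 'a'  n7⇒n8  ** P1@[14:17],P2@[15:17]
[18] read 'a'  n8⇒n5 (via fail)
[19] read 'c'  n5⇒n0 (via fail)
[20] read 'c'  n0⇒n0
[21] read 'b'  n0⇒n0
[22] read 'b'  n0⇒n0
[23] read 'b'  n0⇒n0
[24] read 'a'  n0⇒n5
[25] read 'a'  n5⇒n5 (via fail)
[26] read 'd'  n5⇒n6
[27] read 'b'  n6⇒n7
[28] read 'a'  n7⇒n8  ** P1@[25:28],P2@[26:28]
[29] read 'b'  n8⇒n0 (via fail)
[30] read 'd'  n0⇒n1
[31] read 'd'  n1⇒n2
[32] read 'b'  n2⇒n3
[33] read 'd'  n3⇒n4  ** P0@[30:33]
[34] read 'b'  n4⇒n9 (via fail)
[35] read 'd'  n9⇒n1 (via fail)
[36] read 'd'  n1⇒n2
[37] read 'b'  n2⇒n3
[38] read 'd'  n3⇒n4  ** P0@[35:38]
[39] read 'd'  n4⇒n2 (via fail)
[40] read 'd'  n2⇒n2 (via fail)
[41] read 'd'  n2⇒n2 (via fail)

All matches (sorted): [[5,2],[12,0],[14,2],[17,1],[17,2],[28,1],[28,2],[33,0],[38,0]]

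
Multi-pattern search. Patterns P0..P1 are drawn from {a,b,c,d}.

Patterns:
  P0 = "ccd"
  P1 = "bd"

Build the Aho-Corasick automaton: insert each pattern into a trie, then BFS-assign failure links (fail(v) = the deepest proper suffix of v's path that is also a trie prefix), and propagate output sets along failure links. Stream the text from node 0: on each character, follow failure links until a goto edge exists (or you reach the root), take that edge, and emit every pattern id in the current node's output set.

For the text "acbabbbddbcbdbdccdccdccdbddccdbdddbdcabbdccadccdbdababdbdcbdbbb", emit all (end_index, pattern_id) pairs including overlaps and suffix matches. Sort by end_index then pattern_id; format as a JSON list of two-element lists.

Build automaton:
Trie nodes:
  0='ε' goto b→4 c→1
  1='c' goto c→2
  2='cc' goto d→3
  3='ccd' goto ·  ←P0
  4='b' goto d→5
  5='bd' goto ·  ←P1

Failure links (BFS by depth):
  n1('c'): parent n0 fail=0; on 'c' 0 → fail=0;  out ∅∪∅=∅
  n4('b'): parent n0 fail=0; on 'b' 0 → fail=0;  out ∅∪∅=∅
  n2('cc'): parent n1 fail=0; on 'c' 0 → fail=1;  out ∅∪∅=∅
  n5('bd'): parent n4 fail=0; on 'd' 0 → fail=0;  out {1}∪∅={1}
  n3('ccd'): parent n2 fail=1; on 'd' 1→0 → fail=0;  out {0}∪∅={0}

Scan:
i=0 'a': node 0→0
i=1 'c': node 0→1
i=2 'b': node 1→4 (via fail)
i=3 'a': node 4→0 (via fail)
i=4 'b': node 0→4
i=5 'b': node 4→4 (via fail)
i=6 'b': node 4→4 (via fail)
i=7 'd': node 4→5  ** P1@[6:7]
i=8 'd': node 5→0 (via fail)
i=9 'b': node 0→4
i=10 'c': node 4→1 (via fail)
i=11 'b': node 1→4 (via fail)
i=12 'd': node 4→5  ** P1@[11:12]
i=13 'b': node 5→4 (via fail)
i=14 'd': node 4→5  ** P1@[13:14]
i=15 'c': node 5→1 (via fail)
i=16 'c': node 1→2
i=17 'd': node 2→3  ** P0@[15:17]
i=18 'c': node 3→1 (via fail)
i=19 'c': node 1→2
i=20 'd': node 2→3  ** P0@[18:20]
i=21 'c': node 3→1 (via fail)
i=22 'c': node 1→2
i=23 'd': node 2→3  ** P0@[21:23]
i=24 'b': node 3→4 (via fail)
i=25 'd': node 4→5  ** P1@[24:25]
i=26 'd': node 5→0 (via fail)
i=27 'c': node 0→1
i=28 'c': node 1→2
i=29 'd': node 2→3  ** P0@[27:29]
i=30 'b': node 3→4 (via fail)
i=31 'd': node 4→5  ** P1@[30:31]
i=32 'd': node 5→0 (via fail)
i=33 'd': node 0→0
i=34 'b': node 0→4
i=35 'd': node 4→5  ** P1@[34:35]
i=36 'c': node 5→1 (via fail)
i=37 'a': node 1→0 (via fail)
i=38 'b': node 0→4
i=39 'b': node 4→4 (via fail)
i=40 'd': node 4→5  ** P1@[39:40]
i=41 'c': node 5→1 (via fail)
i=42 'c': node 1→2
i=43 'a': node 2→0 (via fail)
i=44 'd': node 0→0
i=45 'c': node 0→1
i=46 'c': node 1→2
i=47 'd': node 2→3  ** P0@[45:47]
i=48 'b': node 3→4 (via fail)
i=49 'd': node 4→5  ** P1@[48:49]
i=50 'a': node 5→0 (via fail)
i=51 'b': node 0→4
i=52 'a': node 4→0 (via fail)
i=53 'b': node 0→4
i=54 'd': node 4→5  ** P1@[53:54]
i=55 'b': node 5→4 (via fail)
i=56 'd': node 4→5  ** P1@[55:56]
i=57 'c': node 5→1 (via fail)
i=58 'b': node 1→4 (via fail)
i=59 'd': node 4→5  ** P1@[58:59]
i=60 'b': node 5→4 (via fail)
i=61 'b': node 4→4 (via fail)
i=62 'b': node 4→4 (via fail)

Matches: [[7,1],[12,1],[14,1],[17,0],[20,0],[23,0],[25,1],[29,0],[31,1],[35,1],[40,1],[47,0],[49,1],[54,1],[56,1],[59,1]]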